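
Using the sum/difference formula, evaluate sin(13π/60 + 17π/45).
sin(13π/60 + 17π/45) = sin 13π/60 cos 17π/45 + cos 13π/60 sin 17π/45 = 0.9563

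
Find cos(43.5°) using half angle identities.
cos(43.5°) = √((1 + cos 87°)/2) = 0.7254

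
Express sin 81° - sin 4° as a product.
sin 81° - sin 4° = 2 cos(42.5°) sin(38.5°)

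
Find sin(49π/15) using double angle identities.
sin(49π/15) = 2 sin 49π/30 cos 49π/30 = -0.7431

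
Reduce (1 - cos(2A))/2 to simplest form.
(1 - cos(2A))/2 = sin²A (using Power reduction)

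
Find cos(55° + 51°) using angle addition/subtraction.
cos(55° + 51°) = cos 55° cos 51° - sin 55° sin 51° = -0.2756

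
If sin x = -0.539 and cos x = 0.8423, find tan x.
tan x = sin x / cos x = -0.6399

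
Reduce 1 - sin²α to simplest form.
1 - sin²α = cos²α (using Pythagorean identity)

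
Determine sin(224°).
sin(224°) = -0.6947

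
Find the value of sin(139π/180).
sin(139π/180) = 0.6561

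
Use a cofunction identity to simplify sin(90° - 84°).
sin(90° - 84°) = cos(84°)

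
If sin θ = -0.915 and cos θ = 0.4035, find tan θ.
tan θ = sin θ / cos θ = -2.268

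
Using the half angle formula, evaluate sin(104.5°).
sin(104.5°) = √((1 - cos 209°)/2) = 0.9681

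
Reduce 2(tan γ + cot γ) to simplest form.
2(tan γ + cot γ) = 2(sec γ csc γ) (using Quotient identities)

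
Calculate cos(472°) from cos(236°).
cos(472°) = cos²236° - sin²236° = -0.3746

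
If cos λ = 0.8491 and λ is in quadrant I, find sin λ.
sin λ = 0.5282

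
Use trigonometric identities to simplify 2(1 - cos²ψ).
2(1 - cos²ψ) = 2(sin²ψ) (using Pythagorean identity)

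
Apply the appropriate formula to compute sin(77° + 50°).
sin(77° + 50°) = sin 77° cos 50° + cos 77° sin 50° = 0.7986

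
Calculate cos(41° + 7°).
cos(41° + 7°) = cos 41° cos 7° - sin 41° sin 7° = 0.6691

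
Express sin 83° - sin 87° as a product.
sin 83° - sin 87° = 2 cos(85°) sin(-2°)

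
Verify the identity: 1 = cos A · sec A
RHS = cos A · (1/cos A) = 1 = LHS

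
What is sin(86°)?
sin(86°) = 0.9976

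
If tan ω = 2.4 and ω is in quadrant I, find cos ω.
cos ω = 0.3846 (using tan²ω + 1 = sec²ω)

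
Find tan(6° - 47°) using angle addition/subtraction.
tan(6° - 47°) = (tan 6° - tan 47°)/(1 + tan 6° tan 47°) = -0.8693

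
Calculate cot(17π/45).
cot(17π/45) = 0.404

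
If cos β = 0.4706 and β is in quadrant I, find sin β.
sin β = 0.8823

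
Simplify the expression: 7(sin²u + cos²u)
7(sin²u + cos²u) = 7 (using Pythagorean identity)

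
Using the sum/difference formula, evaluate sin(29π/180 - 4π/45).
sin(29π/180 - 4π/45) = sin 29π/180 cos 4π/45 - cos 29π/180 sin 4π/45 = 0.225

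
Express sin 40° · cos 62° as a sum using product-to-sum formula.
sin 40° cos 62° = (1/2)[sin(40°+62°) + sin(40°-62°)]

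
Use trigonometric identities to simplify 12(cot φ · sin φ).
12(cot φ · sin φ) = 12(cos φ) (using Quotient identity)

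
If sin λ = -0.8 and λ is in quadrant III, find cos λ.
cos λ = -0.6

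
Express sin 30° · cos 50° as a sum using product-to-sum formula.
sin 30° cos 50° = (1/2)[sin(30°+50°) + sin(30°-50°)]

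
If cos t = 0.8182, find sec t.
sec t = 1/cos t = 1.222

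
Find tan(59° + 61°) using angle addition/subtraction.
tan(59° + 61°) = (tan 59° + tan 61°)/(1 - tan 59° tan 61°) = -√3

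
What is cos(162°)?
cos(162°) = -0.9511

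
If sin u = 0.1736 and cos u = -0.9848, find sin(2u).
sin(2u) = 2 sin u cos u = -0.3419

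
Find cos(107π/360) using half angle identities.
cos(107π/360) = √((1 + cos 107π/180)/2) = 0.5948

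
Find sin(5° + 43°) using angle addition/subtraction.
sin(5° + 43°) = sin 5° cos 43° + cos 5° sin 43° = 0.7431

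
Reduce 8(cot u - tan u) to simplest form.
8(cot u - tan u) = 8(2 cot(2u)) (using Double angle)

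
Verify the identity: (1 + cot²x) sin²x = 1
LHS = csc²x · sin²x = (1/sin²x) · sin²x = 1 = RHS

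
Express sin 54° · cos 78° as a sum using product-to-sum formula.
sin 54° cos 78° = (1/2)[sin(54°+78°) + sin(54°-78°)]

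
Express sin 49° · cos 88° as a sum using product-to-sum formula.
sin 49° cos 88° = (1/2)[sin(49°+88°) + sin(49°-88°)]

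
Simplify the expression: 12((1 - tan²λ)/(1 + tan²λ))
12((1 - tan²λ)/(1 + tan²λ)) = 12(cos(2λ)) (using Double angle)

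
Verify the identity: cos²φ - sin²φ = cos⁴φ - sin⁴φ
RHS = (cos²φ - sin²φ)(cos²φ + sin²φ) = (cos²φ - sin²φ) · 1 = cos²φ - sin²φ = LHS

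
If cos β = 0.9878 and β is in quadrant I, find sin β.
sin β = 0.1557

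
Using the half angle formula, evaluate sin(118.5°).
sin(118.5°) = √((1 - cos 237°)/2) = 0.8788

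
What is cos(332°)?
cos(332°) = 0.8829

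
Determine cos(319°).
cos(319°) = 0.7547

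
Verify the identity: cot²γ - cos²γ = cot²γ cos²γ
LHS = cos²γ/sin²γ - cos²γ = cos²γ(1/sin²γ - 1) = cos²γ · (1 - sin²γ)/sin²γ = cos²γ · cos²γ/sin²γ = cos²γ · cot²γ = RHS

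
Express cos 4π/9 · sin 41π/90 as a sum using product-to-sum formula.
cos 4π/9 sin 41π/90 = (1/2)[sin(4π/9+41π/90) - sin(4π/9-41π/90)]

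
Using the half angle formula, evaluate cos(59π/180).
cos(59π/180) = √((1 + cos 59π/90)/2) = 0.515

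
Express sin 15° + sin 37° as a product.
sin 15° + sin 37° = 2 sin(26°) cos(-11°)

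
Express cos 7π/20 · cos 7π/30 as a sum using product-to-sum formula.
cos 7π/20 cos 7π/30 = (1/2)[cos(7π/20-7π/30) + cos(7π/20+7π/30)]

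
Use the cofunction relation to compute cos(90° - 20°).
cos(90° - 20°) = sin(20°) = 0.342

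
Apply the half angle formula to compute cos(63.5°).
cos(63.5°) = √((1 + cos 127°)/2) = 0.4462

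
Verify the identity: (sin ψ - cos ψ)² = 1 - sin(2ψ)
LHS = sin²ψ - 2 sin ψ cos ψ + cos²ψ = (sin²ψ + cos²ψ) - 2 sin ψ cos ψ = 1 - sin(2ψ) = RHS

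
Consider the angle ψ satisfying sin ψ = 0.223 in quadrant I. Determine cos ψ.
cos ψ = √(1 - sin²ψ) = 0.9748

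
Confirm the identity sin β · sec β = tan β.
LHS = sin β · (1/cos β) = sin β/cos β = tan β = RHS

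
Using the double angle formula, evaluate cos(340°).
cos(340°) = cos²170° - sin²170° = 0.9397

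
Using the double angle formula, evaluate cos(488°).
cos(488°) = cos²244° - sin²244° = -0.6157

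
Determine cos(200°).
cos(200°) = -0.9397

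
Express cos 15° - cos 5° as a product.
cos 15° - cos 5° = -2 sin(10°) sin(5°)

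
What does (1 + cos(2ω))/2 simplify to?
(1 + cos(2ω))/2 = cos²ω (using Power reduction)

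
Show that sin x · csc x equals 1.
LHS = sin x · (1/sin x) = 1 = RHS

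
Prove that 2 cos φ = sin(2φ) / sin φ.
RHS = 2 sin φ cos φ / sin φ = 2 cos φ = LHS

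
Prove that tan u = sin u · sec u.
RHS = sin u · (1/cos u) = sin u/cos u = tan u = LHS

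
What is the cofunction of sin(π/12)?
sin(π/12) = cos(π/2 - π/12) = cos(5π/12)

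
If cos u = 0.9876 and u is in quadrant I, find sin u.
sin u = 0.157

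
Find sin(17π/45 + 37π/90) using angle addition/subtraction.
sin(17π/45 + 37π/90) = sin 17π/45 cos 37π/90 + cos 17π/45 sin 37π/90 = 0.6157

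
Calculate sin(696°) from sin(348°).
sin(696°) = 2 sin 348° cos 348° = -0.4067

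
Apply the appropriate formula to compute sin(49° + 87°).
sin(49° + 87°) = sin 49° cos 87° + cos 49° sin 87° = 0.6947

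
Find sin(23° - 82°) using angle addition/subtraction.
sin(23° - 82°) = sin 23° cos 82° - cos 23° sin 82° = -0.8572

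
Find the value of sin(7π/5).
sin(7π/5) = -0.9511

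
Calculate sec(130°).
sec(130°) = -1.556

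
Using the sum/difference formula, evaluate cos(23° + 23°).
cos(23° + 23°) = cos 23° cos 23° - sin 23° sin 23° = 0.6947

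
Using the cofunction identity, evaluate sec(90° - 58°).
sec(90° - 58°) = csc(58°) = 1.179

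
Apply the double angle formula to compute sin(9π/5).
sin(9π/5) = 2 sin 9π/10 cos 9π/10 = -0.5878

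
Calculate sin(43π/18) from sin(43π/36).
sin(43π/18) = 2 sin 43π/36 cos 43π/36 = 0.9397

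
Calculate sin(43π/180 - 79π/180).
sin(43π/180 - 79π/180) = sin 43π/180 cos 79π/180 - cos 43π/180 sin 79π/180 = -0.5878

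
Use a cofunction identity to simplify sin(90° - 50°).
sin(90° - 50°) = cos(50°)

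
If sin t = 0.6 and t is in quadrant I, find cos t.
cos t = 0.8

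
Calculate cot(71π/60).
cot(71π/60) = 1.54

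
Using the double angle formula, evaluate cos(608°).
cos(608°) = cos²304° - sin²304° = -0.3746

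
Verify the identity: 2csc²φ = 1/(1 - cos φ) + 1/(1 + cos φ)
RHS = [(1 + cos φ) + (1 - cos φ)] / [(1 - cos φ)(1 + cos φ)] = 2/(1 - cos²φ) = 2/sin²φ = 2csc²φ = LHS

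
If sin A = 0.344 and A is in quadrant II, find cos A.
cos A = -0.939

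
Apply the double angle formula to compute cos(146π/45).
cos(146π/45) = cos²73π/45 - sin²73π/45 = -0.7193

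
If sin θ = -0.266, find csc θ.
csc θ = 1/sin θ = -3.759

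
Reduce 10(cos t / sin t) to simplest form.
10(cos t / sin t) = 10(cot t) (using Quotient identity)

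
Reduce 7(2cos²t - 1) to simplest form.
7(2cos²t - 1) = 7(cos(2t)) (using Double angle)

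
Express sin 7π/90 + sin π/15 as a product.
sin 7π/90 + sin π/15 = 2 sin(13π/180) cos(π/180)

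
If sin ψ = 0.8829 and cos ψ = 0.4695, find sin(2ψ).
sin(2ψ) = 2 sin ψ cos ψ = 0.829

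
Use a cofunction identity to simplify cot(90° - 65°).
cot(90° - 65°) = tan(65°)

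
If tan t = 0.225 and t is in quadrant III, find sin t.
sin t = -0.2195 (using tan²t + 1 = sec²t)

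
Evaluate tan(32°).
tan(32°) = 0.6249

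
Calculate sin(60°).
sin(60°) = √3/2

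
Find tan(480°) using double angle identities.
tan(480°) = 2 tan 240° / (1 - tan²240°) = -√3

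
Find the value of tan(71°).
tan(71°) = 2.904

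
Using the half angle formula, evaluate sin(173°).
sin(173°) = √((1 - cos 346°)/2) = 0.1219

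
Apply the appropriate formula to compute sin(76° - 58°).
sin(76° - 58°) = sin 76° cos 58° - cos 76° sin 58° = 0.309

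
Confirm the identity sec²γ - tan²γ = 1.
LHS = 1/cos²γ - sin²γ/cos²γ = (1 - sin²γ)/cos²γ = cos²γ/cos²γ = 1 = RHS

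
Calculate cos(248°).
cos(248°) = -0.3746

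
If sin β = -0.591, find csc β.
csc β = 1/sin β = -1.692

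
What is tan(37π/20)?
tan(37π/20) = -0.5095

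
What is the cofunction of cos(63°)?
cos(63°) = sin(90° - 63°) = sin(27°)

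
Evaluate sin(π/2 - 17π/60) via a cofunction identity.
sin(π/2 - 17π/60) = cos(17π/60) = 0.6293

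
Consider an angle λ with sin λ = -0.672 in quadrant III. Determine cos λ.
cos λ = ±√(1 - sin²λ) = -0.7406 (negative in QIII)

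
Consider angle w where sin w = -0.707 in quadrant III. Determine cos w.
cos w = ±√(1 - sin²w) = -0.7072 (negative in QIII)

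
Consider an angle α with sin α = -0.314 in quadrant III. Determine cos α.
cos α = ±√(1 - sin²α) = -0.9494 (negative in QIII)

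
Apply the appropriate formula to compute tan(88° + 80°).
tan(88° + 80°) = (tan 88° + tan 80°)/(1 - tan 88° tan 80°) = -0.2126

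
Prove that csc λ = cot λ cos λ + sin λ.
RHS = cos²λ/sin λ + sin λ = (cos²λ + sin²λ)/sin λ = 1/sin λ = csc λ = LHS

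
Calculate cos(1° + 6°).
cos(1° + 6°) = cos 1° cos 6° - sin 1° sin 6° = 0.9925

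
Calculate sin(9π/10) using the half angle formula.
sin(9π/10) = √((1 - cos 9π/5)/2) = 0.309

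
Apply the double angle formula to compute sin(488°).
sin(488°) = 2 sin 244° cos 244° = 0.788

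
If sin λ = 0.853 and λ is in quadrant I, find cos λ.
cos λ = 0.5219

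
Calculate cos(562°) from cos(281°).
cos(562°) = cos²281° - sin²281° = -0.9272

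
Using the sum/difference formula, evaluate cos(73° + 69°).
cos(73° + 69°) = cos 73° cos 69° - sin 73° sin 69° = -0.788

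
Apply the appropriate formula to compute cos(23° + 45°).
cos(23° + 45°) = cos 23° cos 45° - sin 23° sin 45° = 0.3746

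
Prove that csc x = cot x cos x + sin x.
RHS = cos²x/sin x + sin x = (cos²x + sin²x)/sin x = 1/sin x = csc x = LHS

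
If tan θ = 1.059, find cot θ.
cot θ = 1/tan θ = 0.9443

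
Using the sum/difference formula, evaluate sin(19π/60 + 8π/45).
sin(19π/60 + 8π/45) = sin 19π/60 cos 8π/45 + cos 19π/60 sin 8π/45 = 0.9998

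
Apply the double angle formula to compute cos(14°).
cos(14°) = cos²7° - sin²7° = 0.9703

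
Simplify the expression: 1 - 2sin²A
1 - 2sin²A = cos(2A) (using Double angle)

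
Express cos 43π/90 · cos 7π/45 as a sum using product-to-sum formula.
cos 43π/90 cos 7π/45 = (1/2)[cos(43π/90-7π/45) + cos(43π/90+7π/45)]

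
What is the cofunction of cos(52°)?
cos(52°) = sin(90° - 52°) = sin(38°)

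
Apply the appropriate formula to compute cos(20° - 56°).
cos(20° - 56°) = cos 20° cos 56° + sin 20° sin 56° = 0.809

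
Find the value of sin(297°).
sin(297°) = -0.891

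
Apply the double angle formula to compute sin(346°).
sin(346°) = 2 sin 173° cos 173° = -0.2419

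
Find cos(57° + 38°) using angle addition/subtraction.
cos(57° + 38°) = cos 57° cos 38° - sin 57° sin 38° = -0.08716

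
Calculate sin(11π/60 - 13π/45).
sin(11π/60 - 13π/45) = sin 11π/60 cos 13π/45 - cos 11π/60 sin 13π/45 = -0.3256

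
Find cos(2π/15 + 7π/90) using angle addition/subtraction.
cos(2π/15 + 7π/90) = cos 2π/15 cos 7π/90 - sin 2π/15 sin 7π/90 = 0.788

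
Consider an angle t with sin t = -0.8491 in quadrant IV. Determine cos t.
cos t = √(1 - sin²t) = 0.5282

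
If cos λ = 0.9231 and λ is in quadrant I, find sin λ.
sin λ = 0.3846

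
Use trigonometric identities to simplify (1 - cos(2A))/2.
(1 - cos(2A))/2 = sin²A (using Power reduction)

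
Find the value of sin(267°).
sin(267°) = -0.9986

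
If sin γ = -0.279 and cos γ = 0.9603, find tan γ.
tan γ = sin γ / cos γ = -0.2905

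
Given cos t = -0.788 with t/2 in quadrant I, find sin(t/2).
sin(t/2) = ±√((1 - cos t)/2); positive since t/2 ∈ QI, so sin(t/2) = 0.9455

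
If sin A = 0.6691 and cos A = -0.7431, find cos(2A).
cos(2A) = cos²A - sin²A = 0.1045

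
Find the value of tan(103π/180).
tan(103π/180) = -4.331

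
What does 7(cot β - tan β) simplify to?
7(cot β - tan β) = 7(2 cot(2β)) (using Double angle)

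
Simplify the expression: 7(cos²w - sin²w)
7(cos²w - sin²w) = 7(cos(2w)) (using Double angle)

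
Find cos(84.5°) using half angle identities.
cos(84.5°) = √((1 + cos 169°)/2) = 0.09585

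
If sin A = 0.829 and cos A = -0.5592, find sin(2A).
sin(2A) = 2 sin A cos A = -0.9272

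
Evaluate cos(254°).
cos(254°) = -0.2756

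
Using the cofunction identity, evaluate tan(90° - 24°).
tan(90° - 24°) = cot(24°) = 2.246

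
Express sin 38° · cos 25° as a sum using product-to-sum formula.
sin 38° cos 25° = (1/2)[sin(38°+25°) + sin(38°-25°)]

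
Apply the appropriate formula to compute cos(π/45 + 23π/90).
cos(π/45 + 23π/90) = cos π/45 cos 23π/90 - sin π/45 sin 23π/90 = 0.6428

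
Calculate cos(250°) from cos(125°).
cos(250°) = cos²125° - sin²125° = -0.342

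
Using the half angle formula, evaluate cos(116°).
cos(116°) = -√((1 + cos 232°)/2) = -0.4384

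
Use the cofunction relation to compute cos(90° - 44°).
cos(90° - 44°) = sin(44°) = 0.6947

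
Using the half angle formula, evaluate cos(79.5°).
cos(79.5°) = √((1 + cos 159°)/2) = 0.1822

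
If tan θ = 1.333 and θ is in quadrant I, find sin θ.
sin θ = 0.7999 (using tan²θ + 1 = sec²θ)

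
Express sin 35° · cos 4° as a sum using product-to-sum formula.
sin 35° cos 4° = (1/2)[sin(35°+4°) + sin(35°-4°)]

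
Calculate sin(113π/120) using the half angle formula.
sin(113π/120) = √((1 - cos 113π/60)/2) = 0.1822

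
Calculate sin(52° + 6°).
sin(52° + 6°) = sin 52° cos 6° + cos 52° sin 6° = 0.848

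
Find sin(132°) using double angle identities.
sin(132°) = 2 sin 66° cos 66° = 0.7431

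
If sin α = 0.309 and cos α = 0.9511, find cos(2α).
cos(2α) = cos²α - sin²α = 0.8091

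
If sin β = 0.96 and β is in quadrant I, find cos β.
cos β = 0.28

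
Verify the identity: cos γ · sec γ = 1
LHS = cos γ · (1/cos γ) = 1 = RHS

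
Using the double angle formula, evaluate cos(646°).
cos(646°) = cos²323° - sin²323° = 0.2756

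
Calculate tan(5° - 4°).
tan(5° - 4°) = (tan 5° - tan 4°)/(1 + tan 5° tan 4°) = 0.01746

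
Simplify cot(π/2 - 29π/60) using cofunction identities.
cot(π/2 - 29π/60) = tan(29π/60)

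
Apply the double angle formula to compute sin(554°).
sin(554°) = 2 sin 277° cos 277° = -0.2419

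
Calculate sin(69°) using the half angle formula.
sin(69°) = √((1 - cos 138°)/2) = 0.9336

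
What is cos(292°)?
cos(292°) = 0.3746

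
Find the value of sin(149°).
sin(149°) = 0.515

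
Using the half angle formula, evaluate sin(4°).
sin(4°) = √((1 - cos 8°)/2) = 0.06976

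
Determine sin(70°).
sin(70°) = 0.9397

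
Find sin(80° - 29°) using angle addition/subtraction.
sin(80° - 29°) = sin 80° cos 29° - cos 80° sin 29° = 0.7771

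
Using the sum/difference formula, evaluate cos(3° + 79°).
cos(3° + 79°) = cos 3° cos 79° - sin 3° sin 79° = 0.1392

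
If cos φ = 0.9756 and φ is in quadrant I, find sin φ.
sin φ = 0.2196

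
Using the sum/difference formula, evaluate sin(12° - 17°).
sin(12° - 17°) = sin 12° cos 17° - cos 12° sin 17° = -0.08716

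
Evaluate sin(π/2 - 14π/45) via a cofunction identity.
sin(π/2 - 14π/45) = cos(14π/45) = 0.5592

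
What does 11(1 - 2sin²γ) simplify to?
11(1 - 2sin²γ) = 11(cos(2γ)) (using Double angle)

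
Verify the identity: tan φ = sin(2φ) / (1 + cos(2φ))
RHS = 2 sin φ cos φ / (2cos²φ) = sin φ/cos φ = tan φ = LHS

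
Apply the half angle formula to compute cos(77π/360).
cos(77π/360) = √((1 + cos 77π/180)/2) = 0.7826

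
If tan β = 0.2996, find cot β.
cot β = 1/tan β = 3.338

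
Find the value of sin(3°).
sin(3°) = 0.05234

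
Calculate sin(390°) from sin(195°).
sin(390°) = 2 sin 195° cos 195° = 1/2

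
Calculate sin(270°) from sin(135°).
sin(270°) = 2 sin 135° cos 135° = -1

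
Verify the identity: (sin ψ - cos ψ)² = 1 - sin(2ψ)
LHS = sin²ψ - 2 sin ψ cos ψ + cos²ψ = (sin²ψ + cos²ψ) - 2 sin ψ cos ψ = 1 - sin(2ψ) = RHS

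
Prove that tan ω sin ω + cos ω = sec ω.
LHS = sin²ω/cos ω + cos ω = (sin²ω + cos²ω)/cos ω = 1/cos ω = sec ω = RHS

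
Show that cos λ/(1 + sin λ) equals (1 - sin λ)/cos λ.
RHS = (1 - sin λ)(1 + sin λ) / (cos λ(1 + sin λ)) = (1 - sin²λ) / (cos λ(1 + sin λ)) = cos²λ / (cos λ(1 + sin λ)) = cos λ/(1 + sin λ) = LHS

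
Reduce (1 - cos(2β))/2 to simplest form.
(1 - cos(2β))/2 = sin²β (using Power reduction)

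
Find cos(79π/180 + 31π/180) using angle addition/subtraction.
cos(79π/180 + 31π/180) = cos 79π/180 cos 31π/180 - sin 79π/180 sin 31π/180 = -0.342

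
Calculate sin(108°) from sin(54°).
sin(108°) = 2 sin 54° cos 54° = 0.9511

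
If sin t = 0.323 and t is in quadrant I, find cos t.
cos t = 0.9464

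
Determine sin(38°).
sin(38°) = 0.6157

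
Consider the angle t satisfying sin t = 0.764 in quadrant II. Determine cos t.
cos t = ±√(1 - sin²t) = -0.6452 (negative in QII)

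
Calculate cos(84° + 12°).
cos(84° + 12°) = cos 84° cos 12° - sin 84° sin 12° = -0.1045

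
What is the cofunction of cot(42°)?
cot(42°) = tan(90° - 42°) = tan(48°)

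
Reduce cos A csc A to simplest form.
cos A csc A = cot A (using Reciprocal + quotient)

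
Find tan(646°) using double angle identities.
tan(646°) = 2 tan 323° / (1 - tan²323°) = -3.487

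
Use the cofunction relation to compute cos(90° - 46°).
cos(90° - 46°) = sin(46°) = 0.7193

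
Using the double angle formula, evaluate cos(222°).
cos(222°) = cos²111° - sin²111° = -0.7431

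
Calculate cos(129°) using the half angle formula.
cos(129°) = -√((1 + cos 258°)/2) = -0.6293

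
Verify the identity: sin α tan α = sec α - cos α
RHS = 1/cos α - cos α = (1 - cos²α)/cos α = sin²α/cos α = sin α · (sin α/cos α) = sin α tan α = LHS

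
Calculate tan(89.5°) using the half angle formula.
tan(89.5°) = sin 179° / (1 + cos 179°) = 114.6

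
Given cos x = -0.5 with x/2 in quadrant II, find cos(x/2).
cos(x/2) = ±√((1 + cos x)/2); negative since x/2 ∈ QII, so cos(x/2) = -1/2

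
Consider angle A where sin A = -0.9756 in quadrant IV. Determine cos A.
cos A = √(1 - sin²A) = 0.2196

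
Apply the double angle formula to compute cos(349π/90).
cos(349π/90) = cos²349π/180 - sin²349π/180 = 0.9272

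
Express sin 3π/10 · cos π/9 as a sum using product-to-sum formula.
sin 3π/10 cos π/9 = (1/2)[sin(3π/10+π/9) + sin(3π/10-π/9)]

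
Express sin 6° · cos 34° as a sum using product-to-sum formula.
sin 6° cos 34° = (1/2)[sin(6°+34°) + sin(6°-34°)]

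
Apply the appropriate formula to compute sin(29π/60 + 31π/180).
sin(29π/60 + 31π/180) = sin 29π/60 cos 31π/180 + cos 29π/60 sin 31π/180 = 0.8829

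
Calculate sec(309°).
sec(309°) = 1.589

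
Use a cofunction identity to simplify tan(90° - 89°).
tan(90° - 89°) = cot(89°)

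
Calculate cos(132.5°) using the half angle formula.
cos(132.5°) = -√((1 + cos 265°)/2) = -0.6756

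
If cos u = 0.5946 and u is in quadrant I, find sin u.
sin u = 0.804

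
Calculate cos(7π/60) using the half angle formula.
cos(7π/60) = √((1 + cos 7π/30)/2) = 0.9336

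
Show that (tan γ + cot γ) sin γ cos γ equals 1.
LHS = (sin γ/cos γ + cos γ/sin γ) sin γ cos γ = ((sin²γ + cos²γ)/(sin γ cos γ)) · sin γ cos γ = sin²γ + cos²γ = 1 = RHS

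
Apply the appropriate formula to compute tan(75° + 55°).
tan(75° + 55°) = (tan 75° + tan 55°)/(1 - tan 75° tan 55°) = -1.192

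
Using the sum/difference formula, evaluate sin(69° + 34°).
sin(69° + 34°) = sin 69° cos 34° + cos 69° sin 34° = 0.9744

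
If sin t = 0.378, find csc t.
csc t = 1/sin t = 2.646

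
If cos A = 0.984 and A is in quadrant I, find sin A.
sin A = 0.1782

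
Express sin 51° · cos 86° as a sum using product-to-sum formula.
sin 51° cos 86° = (1/2)[sin(51°+86°) + sin(51°-86°)]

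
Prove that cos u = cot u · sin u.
RHS = (cos u/sin u) · sin u = cos u = LHS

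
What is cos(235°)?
cos(235°) = -0.5736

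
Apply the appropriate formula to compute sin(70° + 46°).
sin(70° + 46°) = sin 70° cos 46° + cos 70° sin 46° = 0.8988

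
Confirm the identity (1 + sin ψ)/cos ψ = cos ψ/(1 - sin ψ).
LHS = (1 + sin ψ)(1 - sin ψ) / (cos ψ(1 - sin ψ)) = (1 - sin²ψ) / (cos ψ(1 - sin ψ)) = cos²ψ / (cos ψ(1 - sin ψ)) = cos ψ/(1 - sin ψ) = RHS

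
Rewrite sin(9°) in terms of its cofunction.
sin(9°) = cos(90° - 9°) = cos(81°)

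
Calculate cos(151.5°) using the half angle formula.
cos(151.5°) = -√((1 + cos 303°)/2) = -0.8788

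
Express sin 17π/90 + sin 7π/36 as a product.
sin 17π/90 + sin 7π/36 = 2 sin(23π/120) cos(-π/360)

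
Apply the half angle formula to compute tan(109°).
tan(109°) = sin 218° / (1 + cos 218°) = -2.904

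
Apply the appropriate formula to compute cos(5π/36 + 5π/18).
cos(5π/36 + 5π/18) = cos 5π/36 cos 5π/18 - sin 5π/36 sin 5π/18 = (√6-√2)/4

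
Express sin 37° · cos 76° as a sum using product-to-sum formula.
sin 37° cos 76° = (1/2)[sin(37°+76°) + sin(37°-76°)]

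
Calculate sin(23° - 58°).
sin(23° - 58°) = sin 23° cos 58° - cos 23° sin 58° = -0.5736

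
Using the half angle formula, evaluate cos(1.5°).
cos(1.5°) = √((1 + cos 3°)/2) = 0.9997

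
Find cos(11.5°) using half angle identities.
cos(11.5°) = √((1 + cos 23°)/2) = 0.9799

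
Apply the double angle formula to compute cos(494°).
cos(494°) = 1 - 2sin²247° = -0.6947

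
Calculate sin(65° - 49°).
sin(65° - 49°) = sin 65° cos 49° - cos 65° sin 49° = 0.2756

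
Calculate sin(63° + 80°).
sin(63° + 80°) = sin 63° cos 80° + cos 63° sin 80° = 0.6018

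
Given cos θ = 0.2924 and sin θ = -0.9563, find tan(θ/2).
tan(θ/2) = sin θ / (1 + cos θ) = -0.7399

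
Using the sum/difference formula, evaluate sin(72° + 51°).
sin(72° + 51°) = sin 72° cos 51° + cos 72° sin 51° = 0.8387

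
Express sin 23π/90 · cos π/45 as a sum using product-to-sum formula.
sin 23π/90 cos π/45 = (1/2)[sin(23π/90+π/45) + sin(23π/90-π/45)]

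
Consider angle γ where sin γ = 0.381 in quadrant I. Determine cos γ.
cos γ = √(1 - sin²γ) = 0.9246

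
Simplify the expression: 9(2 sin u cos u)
9(2 sin u cos u) = 9(sin(2u)) (using Double angle)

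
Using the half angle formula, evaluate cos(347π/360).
cos(347π/360) = -√((1 + cos 347π/180)/2) = -0.9936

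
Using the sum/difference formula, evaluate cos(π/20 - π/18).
cos(π/20 - π/18) = cos π/20 cos π/18 + sin π/20 sin π/18 = 0.9998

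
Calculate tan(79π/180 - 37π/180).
tan(79π/180 - 37π/180) = (tan 79π/180 - tan 37π/180)/(1 + tan 79π/180 tan 37π/180) = 0.9004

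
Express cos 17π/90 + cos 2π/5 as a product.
cos 17π/90 + cos 2π/5 = 2 cos(53π/180) cos(-19π/180)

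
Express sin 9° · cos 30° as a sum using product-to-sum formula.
sin 9° cos 30° = (1/2)[sin(9°+30°) + sin(9°-30°)]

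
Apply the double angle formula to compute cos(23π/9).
cos(23π/9) = cos²23π/18 - sin²23π/18 = -0.1736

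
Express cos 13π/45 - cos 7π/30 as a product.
cos 13π/45 - cos 7π/30 = -2 sin(47π/180) sin(π/36)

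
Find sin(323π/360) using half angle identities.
sin(323π/360) = √((1 - cos 323π/180)/2) = 0.3173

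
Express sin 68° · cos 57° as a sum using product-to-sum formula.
sin 68° cos 57° = (1/2)[sin(68°+57°) + sin(68°-57°)]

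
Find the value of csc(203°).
csc(203°) = -2.559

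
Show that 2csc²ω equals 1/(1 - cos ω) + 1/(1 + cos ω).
RHS = [(1 + cos ω) + (1 - cos ω)] / [(1 - cos ω)(1 + cos ω)] = 2/(1 - cos²ω) = 2/sin²ω = 2csc²ω = LHS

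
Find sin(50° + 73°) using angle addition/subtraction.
sin(50° + 73°) = sin 50° cos 73° + cos 50° sin 73° = 0.8387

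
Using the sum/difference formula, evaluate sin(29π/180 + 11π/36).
sin(29π/180 + 11π/36) = sin 29π/180 cos 11π/36 + cos 29π/180 sin 11π/36 = 0.9945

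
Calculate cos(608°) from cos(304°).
cos(608°) = cos²304° - sin²304° = -0.3746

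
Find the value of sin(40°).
sin(40°) = 0.6428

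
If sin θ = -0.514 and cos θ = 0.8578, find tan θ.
tan θ = sin θ / cos θ = -0.5992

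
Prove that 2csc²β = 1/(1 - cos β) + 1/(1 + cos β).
RHS = [(1 + cos β) + (1 - cos β)] / [(1 - cos β)(1 + cos β)] = 2/(1 - cos²β) = 2/sin²β = 2csc²β = LHS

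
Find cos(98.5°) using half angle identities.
cos(98.5°) = -√((1 + cos 197°)/2) = -0.1478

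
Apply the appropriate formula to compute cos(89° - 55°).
cos(89° - 55°) = cos 89° cos 55° + sin 89° sin 55° = 0.829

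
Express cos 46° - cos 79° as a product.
cos 46° - cos 79° = -2 sin(62.5°) sin(-16.5°)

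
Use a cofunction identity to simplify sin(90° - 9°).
sin(90° - 9°) = cos(9°)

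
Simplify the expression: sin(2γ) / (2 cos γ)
sin(2γ) / (2 cos γ) = sin γ (using Double angle)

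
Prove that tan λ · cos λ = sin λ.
LHS = (sin λ/cos λ) · cos λ = sin λ = RHS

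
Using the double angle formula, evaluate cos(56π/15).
cos(56π/15) = cos²28π/15 - sin²28π/15 = 0.6691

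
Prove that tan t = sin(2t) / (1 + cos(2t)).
RHS = 2 sin t cos t / (2cos²t) = sin t/cos t = tan t = LHS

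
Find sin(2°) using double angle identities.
sin(2°) = 2 sin 1° cos 1° = 0.0349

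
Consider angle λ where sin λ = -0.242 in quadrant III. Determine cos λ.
cos λ = ±√(1 - sin²λ) = -0.9703 (negative in QIII)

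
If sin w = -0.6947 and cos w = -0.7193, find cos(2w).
cos(2w) = cos²w - sin²w = 0.03478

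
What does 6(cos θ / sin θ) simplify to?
6(cos θ / sin θ) = 6(cot θ) (using Quotient identity)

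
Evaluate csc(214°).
csc(214°) = -1.788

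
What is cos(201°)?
cos(201°) = -0.9336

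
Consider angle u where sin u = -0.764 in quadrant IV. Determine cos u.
cos u = √(1 - sin²u) = 0.6452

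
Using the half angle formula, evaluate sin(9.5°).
sin(9.5°) = √((1 - cos 19°)/2) = 0.165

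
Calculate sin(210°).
sin(210°) = -1/2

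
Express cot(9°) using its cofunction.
cot(9°) = tan(90° - 9°) = tan(81°)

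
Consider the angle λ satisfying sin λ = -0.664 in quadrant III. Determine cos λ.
cos λ = ±√(1 - sin²λ) = -0.7477 (negative in QIII)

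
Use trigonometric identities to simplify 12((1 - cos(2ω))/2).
12((1 - cos(2ω))/2) = 12(sin²ω) (using Power reduction)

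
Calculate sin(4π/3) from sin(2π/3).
sin(4π/3) = 2 sin 2π/3 cos 2π/3 = -√3/2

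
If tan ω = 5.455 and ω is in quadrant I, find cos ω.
cos ω = 0.1803 (using tan²ω + 1 = sec²ω)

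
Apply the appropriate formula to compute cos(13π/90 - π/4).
cos(13π/90 - π/4) = cos 13π/90 cos π/4 + sin 13π/90 sin π/4 = 0.9455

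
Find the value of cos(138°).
cos(138°) = -0.7431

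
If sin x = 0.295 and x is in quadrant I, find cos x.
cos x = 0.9555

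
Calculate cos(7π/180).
cos(7π/180) = 0.9925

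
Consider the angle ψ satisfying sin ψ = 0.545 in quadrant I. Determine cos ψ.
cos ψ = √(1 - sin²ψ) = 0.8384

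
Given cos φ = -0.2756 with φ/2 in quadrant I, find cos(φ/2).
cos(φ/2) = ±√((1 + cos φ)/2); positive since φ/2 ∈ QI, so cos(φ/2) = 0.6018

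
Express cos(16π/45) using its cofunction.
cos(16π/45) = sin(π/2 - 16π/45) = sin(13π/90)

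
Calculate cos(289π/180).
cos(289π/180) = 0.3256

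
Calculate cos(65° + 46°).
cos(65° + 46°) = cos 65° cos 46° - sin 65° sin 46° = -0.3584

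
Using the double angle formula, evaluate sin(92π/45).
sin(92π/45) = 2 sin 46π/45 cos 46π/45 = 0.1392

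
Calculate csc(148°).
csc(148°) = 1.887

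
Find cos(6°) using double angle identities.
cos(6°) = cos²3° - sin²3° = 0.9945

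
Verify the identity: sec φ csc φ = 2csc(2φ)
RHS = 2/sin(2φ) = 2/(2 sin φ cos φ) = 1/(sin φ cos φ) = (1/cos φ)(1/sin φ) = sec φ csc φ = LHS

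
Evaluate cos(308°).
cos(308°) = 0.6157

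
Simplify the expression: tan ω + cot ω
tan ω + cot ω = sec ω csc ω (using Quotient identities)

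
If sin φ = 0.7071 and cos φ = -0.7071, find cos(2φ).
cos(2φ) = cos²φ - sin²φ = 0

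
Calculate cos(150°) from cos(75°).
cos(150°) = cos²75° - sin²75° = -√3/2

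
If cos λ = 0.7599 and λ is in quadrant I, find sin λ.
sin λ = 0.65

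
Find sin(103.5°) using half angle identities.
sin(103.5°) = √((1 - cos 207°)/2) = 0.9724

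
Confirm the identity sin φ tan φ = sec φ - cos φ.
RHS = 1/cos φ - cos φ = (1 - cos²φ)/cos φ = sin²φ/cos φ = sin φ · (sin φ/cos φ) = sin φ tan φ = LHS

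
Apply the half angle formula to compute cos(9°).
cos(9°) = √((1 + cos 18°)/2) = 0.9877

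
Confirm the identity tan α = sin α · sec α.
RHS = sin α · (1/cos α) = sin α/cos α = tan α = LHS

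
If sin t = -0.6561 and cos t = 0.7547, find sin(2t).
sin(2t) = 2 sin t cos t = -0.9903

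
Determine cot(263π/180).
cot(263π/180) = 0.1228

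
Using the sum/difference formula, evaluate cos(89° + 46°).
cos(89° + 46°) = cos 89° cos 46° - sin 89° sin 46° = -√2/2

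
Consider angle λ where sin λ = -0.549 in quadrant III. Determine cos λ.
cos λ = ±√(1 - sin²λ) = -0.8358 (negative in QIII)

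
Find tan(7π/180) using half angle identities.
tan(7π/180) = sin 7π/90 / (1 + cos 7π/90) = 0.1228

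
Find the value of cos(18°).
cos(18°) = 0.9511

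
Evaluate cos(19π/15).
cos(19π/15) = -0.6691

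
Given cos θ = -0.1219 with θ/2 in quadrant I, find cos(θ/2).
cos(θ/2) = ±√((1 + cos θ)/2); positive since θ/2 ∈ QI, so cos(θ/2) = 0.6626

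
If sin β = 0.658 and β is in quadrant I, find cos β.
cos β = 0.753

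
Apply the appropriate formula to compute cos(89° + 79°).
cos(89° + 79°) = cos 89° cos 79° - sin 89° sin 79° = -0.9781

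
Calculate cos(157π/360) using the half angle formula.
cos(157π/360) = √((1 + cos 157π/180)/2) = 0.1994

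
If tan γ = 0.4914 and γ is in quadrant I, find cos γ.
cos γ = 0.8975 (using tan²γ + 1 = sec²γ)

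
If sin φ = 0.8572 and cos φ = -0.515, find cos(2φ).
cos(2φ) = cos²φ - sin²φ = -0.4696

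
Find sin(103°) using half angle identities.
sin(103°) = √((1 - cos 206°)/2) = 0.9744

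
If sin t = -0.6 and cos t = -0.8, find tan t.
tan t = sin t / cos t = 0.75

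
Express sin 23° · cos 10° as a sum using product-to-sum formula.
sin 23° cos 10° = (1/2)[sin(23°+10°) + sin(23°-10°)]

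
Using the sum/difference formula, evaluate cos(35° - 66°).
cos(35° - 66°) = cos 35° cos 66° + sin 35° sin 66° = 0.8572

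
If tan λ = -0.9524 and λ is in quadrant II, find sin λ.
sin λ = 0.6897 (using tan²λ + 1 = sec²λ)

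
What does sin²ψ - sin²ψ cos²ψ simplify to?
sin²ψ - sin²ψ cos²ψ = sin⁴ψ (using Factoring)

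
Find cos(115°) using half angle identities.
cos(115°) = -√((1 + cos 230°)/2) = -0.4226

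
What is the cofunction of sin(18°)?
sin(18°) = cos(90° - 18°) = cos(72°)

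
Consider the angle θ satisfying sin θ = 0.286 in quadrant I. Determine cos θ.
cos θ = √(1 - sin²θ) = 0.9582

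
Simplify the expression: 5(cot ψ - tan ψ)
5(cot ψ - tan ψ) = 5(2 cot(2ψ)) (using Double angle)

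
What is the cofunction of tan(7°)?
tan(7°) = cot(90° - 7°) = cot(83°)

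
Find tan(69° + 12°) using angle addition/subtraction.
tan(69° + 12°) = (tan 69° + tan 12°)/(1 - tan 69° tan 12°) = 6.314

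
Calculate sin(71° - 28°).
sin(71° - 28°) = sin 71° cos 28° - cos 71° sin 28° = 0.682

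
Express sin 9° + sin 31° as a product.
sin 9° + sin 31° = 2 sin(20°) cos(-11°)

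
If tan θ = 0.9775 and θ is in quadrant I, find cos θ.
cos θ = 0.7151 (using tan²θ + 1 = sec²θ)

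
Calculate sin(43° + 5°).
sin(43° + 5°) = sin 43° cos 5° + cos 43° sin 5° = 0.7431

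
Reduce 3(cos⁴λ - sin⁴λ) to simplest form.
3(cos⁴λ - sin⁴λ) = 3(cos(2λ)) (using Factoring + double angle)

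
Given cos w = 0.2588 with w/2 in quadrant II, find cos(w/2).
cos(w/2) = ±√((1 + cos w)/2); negative since w/2 ∈ QII, so cos(w/2) = -0.7933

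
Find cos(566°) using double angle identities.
cos(566°) = cos²283° - sin²283° = -0.8988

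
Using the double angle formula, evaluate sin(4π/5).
sin(4π/5) = 2 sin 2π/5 cos 2π/5 = 0.5878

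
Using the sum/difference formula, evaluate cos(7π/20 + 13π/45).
cos(7π/20 + 13π/45) = cos 7π/20 cos 13π/45 - sin 7π/20 sin 13π/45 = -0.4226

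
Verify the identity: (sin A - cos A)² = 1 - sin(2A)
LHS = sin²A - 2 sin A cos A + cos²A = (sin²A + cos²A) - 2 sin A cos A = 1 - sin(2A) = RHS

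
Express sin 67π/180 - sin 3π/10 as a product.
sin 67π/180 - sin 3π/10 = 2 cos(121π/360) sin(13π/360)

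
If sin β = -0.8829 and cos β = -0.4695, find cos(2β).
cos(2β) = cos²β - sin²β = -0.5591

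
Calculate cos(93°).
cos(93°) = -0.05234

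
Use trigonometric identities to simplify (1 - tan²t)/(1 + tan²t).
(1 - tan²t)/(1 + tan²t) = cos(2t) (using Double angle)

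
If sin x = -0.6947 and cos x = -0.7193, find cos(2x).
cos(2x) = cos²x - sin²x = 0.03478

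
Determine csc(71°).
csc(71°) = 1.058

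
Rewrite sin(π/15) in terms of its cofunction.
sin(π/15) = cos(π/2 - π/15) = cos(13π/30)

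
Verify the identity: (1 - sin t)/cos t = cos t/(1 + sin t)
LHS = (1 - sin t)(1 + sin t) / (cos t(1 + sin t)) = (1 - sin²t) / (cos t(1 + sin t)) = cos²t / (cos t(1 + sin t)) = cos t/(1 + sin t) = RHS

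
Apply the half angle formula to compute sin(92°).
sin(92°) = √((1 - cos 184°)/2) = 0.9994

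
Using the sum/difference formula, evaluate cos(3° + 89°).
cos(3° + 89°) = cos 3° cos 89° - sin 3° sin 89° = -0.0349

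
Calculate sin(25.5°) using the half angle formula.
sin(25.5°) = √((1 - cos 51°)/2) = 0.4305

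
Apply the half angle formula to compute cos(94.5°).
cos(94.5°) = -√((1 + cos 189°)/2) = -0.07846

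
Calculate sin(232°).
sin(232°) = -0.788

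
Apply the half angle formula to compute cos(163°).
cos(163°) = -√((1 + cos 326°)/2) = -0.9563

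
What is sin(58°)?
sin(58°) = 0.848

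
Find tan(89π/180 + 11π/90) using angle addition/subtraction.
tan(89π/180 + 11π/90) = (tan 89π/180 + tan 11π/90)/(1 - tan 89π/180 tan 11π/90) = -2.605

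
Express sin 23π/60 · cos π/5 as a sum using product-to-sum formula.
sin 23π/60 cos π/5 = (1/2)[sin(23π/60+π/5) + sin(23π/60-π/5)]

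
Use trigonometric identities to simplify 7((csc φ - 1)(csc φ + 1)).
7((csc φ - 1)(csc φ + 1)) = 7(cot²φ) (using Diff. of squares)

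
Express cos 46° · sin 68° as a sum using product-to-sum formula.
cos 46° sin 68° = (1/2)[sin(46°+68°) - sin(46°-68°)]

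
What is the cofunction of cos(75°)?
cos(75°) = sin(90° - 75°) = sin(15°)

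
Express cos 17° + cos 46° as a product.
cos 17° + cos 46° = 2 cos(31.5°) cos(-14.5°)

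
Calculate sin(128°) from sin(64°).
sin(128°) = 2 sin 64° cos 64° = 0.788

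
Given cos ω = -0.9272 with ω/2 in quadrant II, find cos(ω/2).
cos(ω/2) = ±√((1 + cos ω)/2); negative since ω/2 ∈ QII, so cos(ω/2) = -0.1908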